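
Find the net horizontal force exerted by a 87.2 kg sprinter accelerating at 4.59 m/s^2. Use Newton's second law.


Newton's second law: F = m * a
F = 87.2 * 4.59 = 400.25 N

400.25 N


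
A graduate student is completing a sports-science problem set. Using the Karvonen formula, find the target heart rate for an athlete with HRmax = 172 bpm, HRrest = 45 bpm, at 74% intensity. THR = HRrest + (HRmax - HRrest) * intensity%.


HRR = 172 - 45 = 127
THR = 45 + 127 * 0.74
= 45 + 93.98
= 138.98 bpm

138.98 bpm


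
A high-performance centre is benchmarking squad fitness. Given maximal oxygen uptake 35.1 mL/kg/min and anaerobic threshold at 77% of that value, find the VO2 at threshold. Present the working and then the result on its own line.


Percentage as decimal = 0.77
VO2 at AT = 35.1 * 0.77 = 27.03 mL/kg/min

27.03 mL/kg/min


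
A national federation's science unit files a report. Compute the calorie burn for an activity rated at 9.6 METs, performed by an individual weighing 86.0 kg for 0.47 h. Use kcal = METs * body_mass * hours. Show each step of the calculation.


Product of METs and mass = 9.6 * 86.0 = 825.6
Total kcal = 825.6 * 0.47 = 388.03 kcal

388.03 kcal


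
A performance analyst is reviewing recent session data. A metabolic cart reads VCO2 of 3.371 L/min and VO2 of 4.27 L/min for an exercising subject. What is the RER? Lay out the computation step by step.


RER = VCO2 / VO2 = 3.371 / 4.27 = 0.7895

0.7895


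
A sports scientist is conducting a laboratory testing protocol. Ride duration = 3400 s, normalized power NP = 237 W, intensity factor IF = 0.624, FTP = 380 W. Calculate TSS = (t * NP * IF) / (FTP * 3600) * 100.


Numerator = 3400 * 237 * 0.624 = 502819.2
Denominator = 380 * 3600 = 1368000
TSS = 502819.2 / 1368000 * 100
= 36.76

36.76 TSS


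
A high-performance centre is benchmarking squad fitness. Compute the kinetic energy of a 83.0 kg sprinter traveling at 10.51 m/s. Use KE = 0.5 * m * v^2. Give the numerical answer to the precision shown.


Velocity squared = 110.4601
KE = 0.5 * 83.0 * 110.4601 = 4584.09 J

4584.09 J


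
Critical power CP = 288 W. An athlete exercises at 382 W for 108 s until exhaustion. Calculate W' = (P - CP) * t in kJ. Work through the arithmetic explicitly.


P - CP = 382 - 288 = 94 W
W' = 94 * 108 = 10152 J
= 10152 / 1000 = 10.152 kJ

10.152 kJ


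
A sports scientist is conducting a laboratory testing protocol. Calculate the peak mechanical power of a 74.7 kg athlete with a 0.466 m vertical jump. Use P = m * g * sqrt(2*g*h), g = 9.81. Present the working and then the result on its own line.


First, sqrt(2gh) = sqrt(2 * 9.81 * 0.466)
= sqrt(9.14292) = 3.023726 m/s
Power = 74.7 * 9.81 * 3.023726 = 2215.81 W

2215.81 W


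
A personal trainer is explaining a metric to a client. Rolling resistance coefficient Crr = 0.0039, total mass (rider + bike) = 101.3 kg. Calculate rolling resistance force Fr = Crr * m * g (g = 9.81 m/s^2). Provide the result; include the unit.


Fr = Crr * m * g
= 0.0039 * 101.3 * 9.81
= 3.876 N

3.876 N


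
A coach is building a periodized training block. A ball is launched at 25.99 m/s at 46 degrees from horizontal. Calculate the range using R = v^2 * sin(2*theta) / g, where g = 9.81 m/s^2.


sin(2 * 46) = sin(92) = 0.999391
v^2 = 25.99^2 = 675.4801
R = 675.4801 * 0.999391 / 9.81
= 68.814 m

68.814 m


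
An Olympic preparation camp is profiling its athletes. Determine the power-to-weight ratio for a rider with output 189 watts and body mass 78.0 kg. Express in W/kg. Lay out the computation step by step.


P/W = 189 / 78.0 = 2.423 W/kg

2.423 W/kg


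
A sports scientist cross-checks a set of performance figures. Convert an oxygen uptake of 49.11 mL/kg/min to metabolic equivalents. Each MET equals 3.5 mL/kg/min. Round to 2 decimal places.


One MET = 3.5 mL/kg/min
Number of METs = 49.11 / 3.5
= 14.03 METs

14.03 METs


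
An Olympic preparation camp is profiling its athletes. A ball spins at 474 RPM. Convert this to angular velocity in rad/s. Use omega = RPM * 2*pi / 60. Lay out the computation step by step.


omega = 474 * 2 * pi / 60
= 474 * 6.28318531 / 60
= 2978.23 / 60
= 49.637 rad/s

49.637 rad/s


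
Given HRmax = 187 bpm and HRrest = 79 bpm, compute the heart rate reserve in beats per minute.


Heart rate reserve = maximum HR minus resting HR
HRR = 187 - 79 = 108 bpm

108 bpm


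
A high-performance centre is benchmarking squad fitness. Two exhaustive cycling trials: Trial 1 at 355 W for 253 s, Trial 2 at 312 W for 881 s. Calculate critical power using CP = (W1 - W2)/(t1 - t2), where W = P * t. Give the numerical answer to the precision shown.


W1 = 355 * 253 = 89815 J
W2 = 312 * 881 = 274872 J
CP = (89815 - 274872) / (253 - 881)
= -185057 / -628
= 294.68 W

294.68 W


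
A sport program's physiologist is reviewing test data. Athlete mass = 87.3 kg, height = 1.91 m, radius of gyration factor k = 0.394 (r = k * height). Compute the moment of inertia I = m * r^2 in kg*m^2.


r = k * height = 0.394 * 1.91 = 0.75254 m
r^2 = 0.75254^2 = 0.566316
I = 87.3 * 0.566316 = 49.439 kg*m^2

49.439 kg*m^2


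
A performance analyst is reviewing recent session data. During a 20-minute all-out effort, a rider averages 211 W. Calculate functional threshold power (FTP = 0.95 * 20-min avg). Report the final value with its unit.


FTP = 0.95 * 211
= 200.45 W

200.45 W


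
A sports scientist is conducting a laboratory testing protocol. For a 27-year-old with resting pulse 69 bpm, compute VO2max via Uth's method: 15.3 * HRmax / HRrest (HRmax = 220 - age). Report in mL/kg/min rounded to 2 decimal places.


Step 1: HRmax = 220 - 27 = 193 bpm
Step 2: Ratio = 193 / 69 = 2.7971
Step 3: VO2max = 15.3 * 2.7971 = 42.8 mL/kg/min

42.8 mL/kg/min


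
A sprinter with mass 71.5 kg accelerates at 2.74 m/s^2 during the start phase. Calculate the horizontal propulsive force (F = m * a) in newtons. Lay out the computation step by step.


F = m * a
= 71.5 * 2.74
= 195.91 N

195.91 N


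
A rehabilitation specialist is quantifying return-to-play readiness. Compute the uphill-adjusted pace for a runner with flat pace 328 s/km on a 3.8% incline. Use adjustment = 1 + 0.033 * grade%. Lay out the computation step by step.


Adjustment factor = 1 + 0.033 * 3.8 = 1.1254
Grade-adjusted pace = 328 * 1.1254 = 369.13 s/km

369.13 s/km


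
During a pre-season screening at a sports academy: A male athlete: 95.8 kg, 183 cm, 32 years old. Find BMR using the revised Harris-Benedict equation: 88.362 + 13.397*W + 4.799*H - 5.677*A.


Intercept = 88.362
Weight contribution = 13.397 * 95.8 = 1283.4326
Height contribution = 4.799 * 183 = 878.217
Age contribution = 5.677 * 32 = 181.664
BMR = 88.362 + 1283.4326 + 878.217 - 181.664
= 2068.35 kcal/day

2068.35 kcal/day


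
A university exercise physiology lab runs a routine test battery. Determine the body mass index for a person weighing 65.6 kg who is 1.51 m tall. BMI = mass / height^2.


BMI = mass / height^2
= 65.6 / 1.51^2
= 65.6 / 2.2801
= 28.77 kg/m^2

28.77 kg/m^2


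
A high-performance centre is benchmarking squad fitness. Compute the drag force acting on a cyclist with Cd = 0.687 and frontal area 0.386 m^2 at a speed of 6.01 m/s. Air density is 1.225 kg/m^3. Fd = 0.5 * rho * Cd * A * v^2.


Step 1: v^2 = 36.1201
Step 2: Fd = 0.5 * 1.225 * 0.687 * 0.386 * 36.1201
= 5.867 N

5.867 N


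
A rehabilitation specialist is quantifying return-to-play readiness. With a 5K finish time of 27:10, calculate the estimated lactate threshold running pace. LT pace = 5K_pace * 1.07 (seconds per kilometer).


Race duration = 1630 s for 5 km
Average pace = 1630 / 5 = 326.0 s/km
LT pace = 326.0 * 1.07
= 348.82 s/km

348.82 s/km


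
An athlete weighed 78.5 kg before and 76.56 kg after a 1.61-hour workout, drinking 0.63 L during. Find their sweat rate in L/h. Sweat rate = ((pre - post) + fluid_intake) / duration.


Body mass change = 1.94 kg
Total sweat loss = 1.94 + 0.63 = 2.57 L
Rate = 2.57 / 1.61 = 1.596 L/h

1.596 L/h


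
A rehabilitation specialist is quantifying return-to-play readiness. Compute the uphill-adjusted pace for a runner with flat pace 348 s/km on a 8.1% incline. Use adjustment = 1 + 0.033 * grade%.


Adjustment factor = 1 + 0.033 * 8.1 = 1.2673
Grade-adjusted pace = 348 * 1.2673 = 441.02 s/km

441.02 s/km


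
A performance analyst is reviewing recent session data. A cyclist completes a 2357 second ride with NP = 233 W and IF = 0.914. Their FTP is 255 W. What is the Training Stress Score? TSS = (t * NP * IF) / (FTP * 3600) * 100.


t * NP * IF = 2357 * 233 * 0.914 = 501951.434
FTP * 3600 = 918000
TSS = (501951.434 / 918000) * 100 = 54.68

54.68 TSS


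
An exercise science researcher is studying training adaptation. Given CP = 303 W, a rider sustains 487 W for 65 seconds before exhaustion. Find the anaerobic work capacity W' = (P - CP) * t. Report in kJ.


Excess power = 487 - 303 = 184 W
Work above CP = 184 * 65 = 11960 J
W' = 11.96 kJ

11.96 kJ


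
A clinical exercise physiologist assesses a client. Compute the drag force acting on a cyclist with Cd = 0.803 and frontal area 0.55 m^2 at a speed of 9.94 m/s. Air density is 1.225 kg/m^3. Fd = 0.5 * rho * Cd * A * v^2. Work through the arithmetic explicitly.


Step 1: v^2 = 98.8036
Step 2: Fd = 0.5 * 1.225 * 0.803 * 0.55 * 98.8036
= 26.727 N

26.727 N


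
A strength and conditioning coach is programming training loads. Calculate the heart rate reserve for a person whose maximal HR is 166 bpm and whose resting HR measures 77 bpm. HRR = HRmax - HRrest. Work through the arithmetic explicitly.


HRmax = 166 bpm
HRrest = 77 bpm
HRR = 166 - 77 = 89 bpm

89 bpm


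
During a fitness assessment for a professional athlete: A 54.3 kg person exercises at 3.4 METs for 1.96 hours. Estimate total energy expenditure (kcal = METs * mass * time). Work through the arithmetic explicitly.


Energy = METs * mass(kg) * time(h)
= 3.4 * 54.3 * 1.96
= 361.86 kcal

361.86 kcal


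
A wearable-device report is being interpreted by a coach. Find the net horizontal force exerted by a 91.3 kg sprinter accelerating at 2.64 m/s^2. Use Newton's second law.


Newton's second law: F = m * a
F = 91.3 * 2.64 = 241.03 N

241.03 N


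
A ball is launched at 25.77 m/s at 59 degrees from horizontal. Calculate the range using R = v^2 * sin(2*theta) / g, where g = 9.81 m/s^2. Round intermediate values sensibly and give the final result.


sin(2 * 59) = sin(118) = 0.882948
v^2 = 25.77^2 = 664.0929
R = 664.0929 * 0.882948 / 9.81
= 59.772 m

59.772 m


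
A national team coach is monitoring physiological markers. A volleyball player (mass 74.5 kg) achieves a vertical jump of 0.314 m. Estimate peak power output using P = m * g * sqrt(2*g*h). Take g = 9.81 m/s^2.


2 * g * h = 2 * 9.81 * 0.314 = 6.16068
sqrt(6.16068) = 2.482072 m/s
P = 74.5 * 9.81 * 2.482072 = 1814.01 W

1814.01 W


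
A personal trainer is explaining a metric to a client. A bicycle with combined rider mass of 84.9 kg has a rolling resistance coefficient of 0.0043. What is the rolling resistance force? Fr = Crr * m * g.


Fr = 0.0043 * 84.9 * 9.81
= 0.36507 * 9.81
= 3.581 N

3.581 N


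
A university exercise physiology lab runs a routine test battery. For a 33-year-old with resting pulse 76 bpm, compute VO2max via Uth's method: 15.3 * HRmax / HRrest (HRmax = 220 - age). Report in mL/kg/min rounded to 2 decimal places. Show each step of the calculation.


Step 1: HRmax = 220 - 33 = 187 bpm
Step 2: Ratio = 187 / 76 = 2.4605
Step 3: VO2max = 15.3 * 2.4605 = 37.65 mL/kg/min

37.65 mL/kg/min


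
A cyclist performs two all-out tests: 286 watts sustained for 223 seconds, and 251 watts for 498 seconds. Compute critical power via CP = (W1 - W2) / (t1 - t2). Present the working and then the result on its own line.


W1 = P1 * t1 = 286 * 223 = 63778 J
W2 = P2 * t2 = 251 * 498 = 124998 J
CP = (63778 - 124998) / (223 - 498)
= 222.62 W

222.62 W


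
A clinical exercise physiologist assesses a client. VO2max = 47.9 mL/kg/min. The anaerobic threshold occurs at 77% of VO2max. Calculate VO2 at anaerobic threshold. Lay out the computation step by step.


AT fraction = 77 / 100 = 0.77
AT VO2 = 47.9 * 0.77
= 36.88 mL/kg/min

36.88 mL/kg/min


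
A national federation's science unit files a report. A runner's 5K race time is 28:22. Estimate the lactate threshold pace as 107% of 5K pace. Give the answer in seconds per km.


Total race time = 28*60 + 22 = 1702 seconds
5K pace = 1702 / 5 = 340.4 sec/km
LT pace = 340.4 * 1.07 = 364.23 sec/km

364.23 s/km


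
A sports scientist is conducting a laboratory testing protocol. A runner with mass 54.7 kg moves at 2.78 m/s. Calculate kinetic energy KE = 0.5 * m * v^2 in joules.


v^2 = 2.78^2 = 7.7284
KE = 0.5 * 54.7 * 7.7284
= 211.37 J

211.37 J


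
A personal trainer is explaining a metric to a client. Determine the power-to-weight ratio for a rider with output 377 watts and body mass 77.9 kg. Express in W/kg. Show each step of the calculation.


P/W = 377 / 77.9 = 4.84 W/kg

4.84 W/kg


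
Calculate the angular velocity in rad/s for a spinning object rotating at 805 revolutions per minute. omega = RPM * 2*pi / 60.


omega = RPM * 2*pi / 60
= 805 * 6.28318531 / 60
= 84.299 rad/s

84.299 rad/s


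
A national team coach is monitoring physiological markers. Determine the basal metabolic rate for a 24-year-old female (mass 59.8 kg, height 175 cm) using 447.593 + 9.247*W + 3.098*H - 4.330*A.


BMR = 447.593 + 9.247*59.8 + 3.098*175 - 4.330*24
= 1438.79 kcal/day

1438.79 kcal/day


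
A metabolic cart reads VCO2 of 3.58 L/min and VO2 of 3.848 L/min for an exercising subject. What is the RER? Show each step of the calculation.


RER = VCO2 / VO2 = 3.58 / 3.848 = 0.9304

0.9304


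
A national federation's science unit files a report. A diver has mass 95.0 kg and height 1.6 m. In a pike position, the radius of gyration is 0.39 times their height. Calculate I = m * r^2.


r = 0.39 * 1.6 = 0.624 m
I = m * r^2 = 95.0 * 0.389376 = 36.991 kg*m^2

36.991 kg*m^2


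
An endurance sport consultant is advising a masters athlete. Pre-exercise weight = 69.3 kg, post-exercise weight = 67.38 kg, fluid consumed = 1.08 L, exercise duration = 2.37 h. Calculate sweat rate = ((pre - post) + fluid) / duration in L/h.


Weight loss = 69.3 - 67.38 = 1.92 kg (approx L)
Total sweat = 1.92 + 1.08 = 3.0 L
Sweat rate = 3.0 / 2.37 = 1.266 L/h

1.266 L/h


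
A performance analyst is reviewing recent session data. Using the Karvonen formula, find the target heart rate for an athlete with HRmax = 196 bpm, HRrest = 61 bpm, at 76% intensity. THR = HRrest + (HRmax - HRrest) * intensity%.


HRR = 196 - 61 = 135
THR = 61 + 135 * 0.76
= 61 + 102.6
= 163.6 bpm

163.6 bpm


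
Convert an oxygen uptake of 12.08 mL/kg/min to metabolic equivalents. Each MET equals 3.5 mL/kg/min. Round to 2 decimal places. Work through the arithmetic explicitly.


One MET = 3.5 mL/kg/min
Number of METs = 12.08 / 3.5
= 3.45 METs

3.45 METs


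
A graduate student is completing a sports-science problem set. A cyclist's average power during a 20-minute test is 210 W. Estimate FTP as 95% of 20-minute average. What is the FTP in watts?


FTP = 20-min power * 0.95
= 210 * 0.95
= 199.5 W

199.5 W


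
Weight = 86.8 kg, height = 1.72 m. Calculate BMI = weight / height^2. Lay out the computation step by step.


height^2 = 1.72^2 = 2.9584
BMI = 86.8 / 2.9584 = 29.34 kg/m^2

29.34 kg/m^2


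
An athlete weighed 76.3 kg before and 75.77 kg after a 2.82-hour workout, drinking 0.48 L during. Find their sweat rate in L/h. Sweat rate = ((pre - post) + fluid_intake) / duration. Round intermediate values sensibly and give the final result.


Body mass change = 0.53 kg
Total sweat loss = 0.53 + 0.48 = 1.01 L
Rate = 1.01 / 2.82 = 0.358 L/h

0.358 L/h


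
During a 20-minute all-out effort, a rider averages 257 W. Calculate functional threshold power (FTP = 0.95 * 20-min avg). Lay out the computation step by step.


FTP = 0.95 * 257
= 244.15 W

244.15 W


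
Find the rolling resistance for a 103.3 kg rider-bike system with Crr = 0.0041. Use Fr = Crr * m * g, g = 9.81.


m * g = 103.3 * 9.81 = 1013.373 N
Fr = 0.0041 * 1013.373 = 4.155 N

4.155 N


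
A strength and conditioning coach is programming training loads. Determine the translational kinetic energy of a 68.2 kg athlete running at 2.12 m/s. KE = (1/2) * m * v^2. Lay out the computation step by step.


KE = 0.5 * m * v^2
= 0.5 * 68.2 * 2.12^2
= 0.5 * 68.2 * 4.4944
= 153.26 J

153.26 J


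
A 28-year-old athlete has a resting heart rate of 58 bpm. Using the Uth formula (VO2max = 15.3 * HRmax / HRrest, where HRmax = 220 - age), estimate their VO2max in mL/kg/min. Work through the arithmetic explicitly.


HRmax = 220 - 28 = 192 bpm
Ratio = HRmax / HRrest = 192 / 58 = 3.3103
VO2max = 15.3 * 3.3103 = 50.65 mL/kg/min

50.65 mL/kg/min


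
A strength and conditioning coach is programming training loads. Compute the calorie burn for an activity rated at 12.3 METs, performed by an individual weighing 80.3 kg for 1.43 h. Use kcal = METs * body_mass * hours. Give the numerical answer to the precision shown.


Product of METs and mass = 12.3 * 80.3 = 987.69
Total kcal = 987.69 * 1.43 = 1412.4 kcal

1412.4 kcal


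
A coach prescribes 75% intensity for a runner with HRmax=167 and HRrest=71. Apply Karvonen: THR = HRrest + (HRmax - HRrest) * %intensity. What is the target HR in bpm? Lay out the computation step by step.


Heart rate reserve = 167 - 71 = 96
Intensity fraction = 75 / 100 = 0.75
THR = 71 + 96 * 0.75 = 143.0 bpm

143.0 bpm


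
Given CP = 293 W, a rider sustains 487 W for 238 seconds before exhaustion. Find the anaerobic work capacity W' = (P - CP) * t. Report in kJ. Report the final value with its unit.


Excess power = 487 - 293 = 194 W
Work above CP = 194 * 238 = 46172 J
W' = 46.172 kJ

46.172 kJ


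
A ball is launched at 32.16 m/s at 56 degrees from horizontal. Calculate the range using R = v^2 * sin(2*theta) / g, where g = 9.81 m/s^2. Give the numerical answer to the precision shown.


sin(2 * 56) = sin(112) = 0.927184
v^2 = 32.16^2 = 1034.2656
R = 1034.2656 * 0.927184 / 9.81
= 97.753 m

97.753 m


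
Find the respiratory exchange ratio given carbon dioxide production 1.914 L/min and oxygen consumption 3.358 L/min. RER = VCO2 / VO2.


VCO2 = 1.914 L/min
VO2 = 3.358 L/min
RER = 1.914 / 3.358 = 0.57

0.57


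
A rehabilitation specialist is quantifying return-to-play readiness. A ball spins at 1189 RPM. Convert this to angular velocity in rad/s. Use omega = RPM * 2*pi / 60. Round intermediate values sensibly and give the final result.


omega = 1189 * 2 * pi / 60
= 1189 * 6.28318531 / 60
= 7470.707 / 60
= 124.512 rad/s

124.512 rad/s


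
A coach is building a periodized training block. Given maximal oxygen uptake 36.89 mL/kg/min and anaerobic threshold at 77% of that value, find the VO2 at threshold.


Percentage as decimal = 0.77
VO2 at AT = 36.89 * 0.77 = 28.41 mL/kg/min

28.41 mL/kg/min


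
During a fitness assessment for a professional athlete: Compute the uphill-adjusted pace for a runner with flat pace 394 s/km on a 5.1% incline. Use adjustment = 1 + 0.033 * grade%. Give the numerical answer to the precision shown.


Adjustment factor = 1 + 0.033 * 5.1 = 1.1683
Grade-adjusted pace = 394 * 1.1683 = 460.31 s/km

460.31 s/km


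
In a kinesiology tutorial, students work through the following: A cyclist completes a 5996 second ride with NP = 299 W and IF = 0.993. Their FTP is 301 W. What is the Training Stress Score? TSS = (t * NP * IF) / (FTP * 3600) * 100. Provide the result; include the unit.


t * NP * IF = 5996 * 299 * 0.993 = 1780254.372
FTP * 3600 = 1083600
TSS = (1780254.372 / 1083600) * 100 = 164.29

164.29 TSS


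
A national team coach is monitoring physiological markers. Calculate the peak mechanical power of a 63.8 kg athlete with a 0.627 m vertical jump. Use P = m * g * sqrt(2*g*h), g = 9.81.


First, sqrt(2gh) = sqrt(2 * 9.81 * 0.627)
= sqrt(12.30174) = 3.507384 m/s
Power = 63.8 * 9.81 * 3.507384 = 2195.19 W

2195.19 W


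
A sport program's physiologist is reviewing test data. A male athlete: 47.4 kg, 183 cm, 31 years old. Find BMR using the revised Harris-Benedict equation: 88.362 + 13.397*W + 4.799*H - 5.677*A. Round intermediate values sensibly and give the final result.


Intercept = 88.362
Weight contribution = 13.397 * 47.4 = 635.0178
Height contribution = 4.799 * 183 = 878.217
Age contribution = 5.677 * 31 = 175.987
BMR = 88.362 + 635.0178 + 878.217 - 175.987
= 1425.61 kcal/day

1425.61 kcal/day


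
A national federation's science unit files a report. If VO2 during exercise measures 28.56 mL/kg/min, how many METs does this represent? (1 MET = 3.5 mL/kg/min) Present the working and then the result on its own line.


METs = VO2 / 3.5 = 28.56 / 3.5 = 8.16

8.16 METs


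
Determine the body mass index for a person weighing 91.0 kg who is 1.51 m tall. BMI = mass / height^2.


BMI = mass / height^2
= 91.0 / 1.51^2
= 91.0 / 2.2801
= 39.91 kg/m^2

39.91 kg/m^2


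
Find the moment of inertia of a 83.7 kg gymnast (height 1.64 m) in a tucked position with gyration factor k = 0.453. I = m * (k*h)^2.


Radius of gyration = 0.453 * 1.64 = 0.74292 m
I = 83.7 * 0.74292^2
= 83.7 * 0.55193
= 46.197 kg*m^2

46.197 kg*m^2


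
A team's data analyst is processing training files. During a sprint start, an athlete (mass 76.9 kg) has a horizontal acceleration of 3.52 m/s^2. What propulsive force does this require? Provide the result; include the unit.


Propulsive force = mass * acceleration
= 76.9 kg * 3.52 m/s^2
= 270.69 N

270.69 N


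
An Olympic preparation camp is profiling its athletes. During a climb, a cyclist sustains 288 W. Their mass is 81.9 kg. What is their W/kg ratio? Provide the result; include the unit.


Power-to-weight = 288 W / 81.9 kg
= 3.516 W/kg

3.516 W/kg


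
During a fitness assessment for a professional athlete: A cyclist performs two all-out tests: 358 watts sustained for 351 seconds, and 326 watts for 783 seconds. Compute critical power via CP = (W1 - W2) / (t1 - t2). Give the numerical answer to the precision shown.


W1 = P1 * t1 = 358 * 351 = 125658 J
W2 = P2 * t2 = 326 * 783 = 255258 J
CP = (125658 - 255258) / (351 - 783)
= 300.0 W

300.0 W


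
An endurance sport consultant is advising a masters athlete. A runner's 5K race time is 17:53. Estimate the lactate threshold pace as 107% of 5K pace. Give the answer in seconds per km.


Total race time = 17*60 + 53 = 1073 seconds
5K pace = 1073 / 5 = 214.6 sec/km
LT pace = 214.6 * 1.07 = 229.62 sec/km

229.62 s/km


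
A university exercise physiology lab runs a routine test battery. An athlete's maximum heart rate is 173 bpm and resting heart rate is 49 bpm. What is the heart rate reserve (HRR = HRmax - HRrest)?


HRR = HRmax - HRrest
= 173 - 49
= 124 bpm

124 bpm


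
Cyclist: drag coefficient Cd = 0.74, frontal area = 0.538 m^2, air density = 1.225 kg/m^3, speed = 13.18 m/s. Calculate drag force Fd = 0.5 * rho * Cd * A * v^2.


v^2 = 13.18^2 = 173.7124
Fd = 0.5 * 1.225 * 0.74 * 0.538 * 173.7124
= 42.36 N

42.36 N


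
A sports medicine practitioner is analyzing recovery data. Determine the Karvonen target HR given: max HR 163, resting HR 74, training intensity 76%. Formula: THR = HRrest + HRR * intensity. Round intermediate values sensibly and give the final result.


HRR = HRmax - HRrest = 163 - 74 = 89
THR = 74 + 89 * 0.76
= 141.64 bpm

141.64 bpm


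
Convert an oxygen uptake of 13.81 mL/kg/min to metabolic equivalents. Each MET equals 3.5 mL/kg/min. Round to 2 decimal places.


One MET = 3.5 mL/kg/min
Number of METs = 13.81 / 3.5
= 3.95 METs

3.95 METs


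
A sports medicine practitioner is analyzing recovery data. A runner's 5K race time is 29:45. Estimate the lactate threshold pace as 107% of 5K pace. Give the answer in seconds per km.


Total race time = 29*60 + 45 = 1785 seconds
5K pace = 1785 / 5 = 357.0 sec/km
LT pace = 357.0 * 1.07 = 381.99 sec/km

381.99 s/km


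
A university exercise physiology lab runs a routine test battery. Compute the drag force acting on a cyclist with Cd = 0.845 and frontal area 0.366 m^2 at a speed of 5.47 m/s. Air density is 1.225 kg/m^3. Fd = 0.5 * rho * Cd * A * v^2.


Step 1: v^2 = 29.9209
Step 2: Fd = 0.5 * 1.225 * 0.845 * 0.366 * 29.9209
= 5.668 N

5.668 N


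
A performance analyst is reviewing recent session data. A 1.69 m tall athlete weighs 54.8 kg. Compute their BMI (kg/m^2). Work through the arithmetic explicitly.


height^2 = 2.8561 m^2
BMI = 54.8 / 2.8561 = 19.19 kg/m^2

19.19 kg/m^2


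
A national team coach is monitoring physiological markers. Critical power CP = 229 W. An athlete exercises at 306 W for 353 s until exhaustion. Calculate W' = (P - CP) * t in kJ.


P - CP = 306 - 229 = 77 W
W' = 77 * 353 = 27181 J
= 27181 / 1000 = 27.181 kJ

27.181 kJ


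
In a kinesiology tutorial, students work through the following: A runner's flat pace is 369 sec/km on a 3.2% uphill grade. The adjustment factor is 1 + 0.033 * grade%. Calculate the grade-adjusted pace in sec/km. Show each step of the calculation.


Factor = 1 + 0.033 * 3.2 = 1.1056
Adjusted pace = 369 * 1.1056
= 407.97 sec/km

407.97 s/km


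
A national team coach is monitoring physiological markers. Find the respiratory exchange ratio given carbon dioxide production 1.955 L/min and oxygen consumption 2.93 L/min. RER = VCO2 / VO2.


VCO2 = 1.955 L/min
VO2 = 2.93 L/min
RER = 1.955 / 2.93 = 0.6672

0.6672


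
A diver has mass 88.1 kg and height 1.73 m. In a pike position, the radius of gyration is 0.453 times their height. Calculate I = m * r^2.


r = 0.453 * 1.73 = 0.78369 m
I = m * r^2 = 88.1 * 0.61417 = 54.108 kg*m^2

54.108 kg*m^2


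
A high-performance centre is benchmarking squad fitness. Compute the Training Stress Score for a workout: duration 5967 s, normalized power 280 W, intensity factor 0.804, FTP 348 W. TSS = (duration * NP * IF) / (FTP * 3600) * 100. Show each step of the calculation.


Product = 5967 * 280 * 0.804 = 1343291.04
Base = 348 * 3600 = 1252800
TSS = 1343291.04 / 1252800 * 100 = 107.22

107.22 TSS


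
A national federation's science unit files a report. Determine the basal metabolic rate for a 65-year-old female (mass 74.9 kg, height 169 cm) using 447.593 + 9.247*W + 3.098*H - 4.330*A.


BMR = 447.593 + 9.247*74.9 + 3.098*169 - 4.330*65
= 1382.31 kcal/day

1382.31 kcal/day


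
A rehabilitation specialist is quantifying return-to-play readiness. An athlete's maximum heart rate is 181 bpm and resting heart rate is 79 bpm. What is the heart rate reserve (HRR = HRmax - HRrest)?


HRR = HRmax - HRrest
= 181 - 79
= 102 bpm

102 bpm


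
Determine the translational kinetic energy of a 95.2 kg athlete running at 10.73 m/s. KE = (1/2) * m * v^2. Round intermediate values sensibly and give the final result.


KE = 0.5 * m * v^2
= 0.5 * 95.2 * 10.73^2
= 0.5 * 95.2 * 115.1329
= 5480.33 J

5480.33 J


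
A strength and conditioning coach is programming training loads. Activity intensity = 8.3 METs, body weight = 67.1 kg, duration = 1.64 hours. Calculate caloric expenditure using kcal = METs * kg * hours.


kcal = 8.3 * 67.1 * 1.64
= 556.93 * 1.64
= 913.37 kcal

913.37 kcal


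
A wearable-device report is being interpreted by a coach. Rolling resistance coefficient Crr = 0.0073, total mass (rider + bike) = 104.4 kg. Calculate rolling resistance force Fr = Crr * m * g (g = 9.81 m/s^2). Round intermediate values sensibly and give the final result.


Fr = Crr * m * g
= 0.0073 * 104.4 * 9.81
= 7.476 N

7.476 N


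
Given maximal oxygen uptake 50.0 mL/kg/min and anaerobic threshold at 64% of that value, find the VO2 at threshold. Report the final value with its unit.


Percentage as decimal = 0.64
VO2 at AT = 50.0 * 0.64 = 32.0 mL/kg/min

32.0 mL/kg/min


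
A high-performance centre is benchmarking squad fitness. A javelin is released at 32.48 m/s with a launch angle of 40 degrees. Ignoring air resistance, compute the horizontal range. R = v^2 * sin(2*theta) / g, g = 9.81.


Launch speed squared = 1054.9504
sin(2 * 40 deg) = 0.984808
Range = 1054.9504 * 0.984808 / 9.81
= 105.905 m

105.905 m


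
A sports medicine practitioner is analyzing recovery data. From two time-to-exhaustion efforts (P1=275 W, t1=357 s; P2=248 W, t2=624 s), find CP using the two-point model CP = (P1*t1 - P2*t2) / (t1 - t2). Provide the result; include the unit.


Work in trial 1 = 98175 J
Work in trial 2 = 154752 J
Delta work = -56577 J
Delta time = -267 s
CP = -56577 / -267 = 211.9 W

211.9 W


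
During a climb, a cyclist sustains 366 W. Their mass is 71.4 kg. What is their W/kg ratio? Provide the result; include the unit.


Power-to-weight = 366 W / 71.4 kg
= 5.126 W/kg

5.126 W/kg


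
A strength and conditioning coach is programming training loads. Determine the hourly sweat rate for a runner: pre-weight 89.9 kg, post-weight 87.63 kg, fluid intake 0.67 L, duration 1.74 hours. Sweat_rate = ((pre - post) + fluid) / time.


Mass lost = 89.9 - 87.63 = 2.27 kg
Add fluid consumed: 2.27 + 0.67 = 2.94 L total sweat
Sweat rate = 2.94 / 1.74 = 1.69 L/h

1.69 L/h


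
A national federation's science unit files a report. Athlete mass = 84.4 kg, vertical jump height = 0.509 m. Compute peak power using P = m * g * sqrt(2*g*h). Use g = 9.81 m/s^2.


sqrt(2 * 9.81 * 0.509) = sqrt(9.98658) = 3.160155 m/s
P = 84.4 * 9.81 * 3.160155
= 2616.49 W

2616.49 W


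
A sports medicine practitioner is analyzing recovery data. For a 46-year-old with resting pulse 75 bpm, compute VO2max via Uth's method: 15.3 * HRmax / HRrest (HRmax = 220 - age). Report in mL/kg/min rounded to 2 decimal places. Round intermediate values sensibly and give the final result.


Step 1: HRmax = 220 - 46 = 174 bpm
Step 2: Ratio = 174 / 75 = 2.32
Step 3: VO2max = 15.3 * 2.32 = 35.5 mL/kg/min

35.5 mL/kg/min


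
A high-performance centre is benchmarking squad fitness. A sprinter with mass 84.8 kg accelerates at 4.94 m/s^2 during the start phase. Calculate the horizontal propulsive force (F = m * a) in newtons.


F = m * a
= 84.8 * 4.94
= 418.91 N

418.91 N


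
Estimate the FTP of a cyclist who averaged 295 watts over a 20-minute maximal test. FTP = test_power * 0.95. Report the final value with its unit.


FTP = 295 * 0.95 = 280.25 W

280.25 W


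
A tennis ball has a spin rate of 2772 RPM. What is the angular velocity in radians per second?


Convert RPM to rad/s: multiply by 2*pi and divide by 60
omega = 2772 * 2 * pi / 60
= 290.283 rad/s

290.283 rad/s


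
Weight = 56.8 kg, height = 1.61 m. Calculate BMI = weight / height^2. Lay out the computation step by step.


height^2 = 1.61^2 = 2.5921
BMI = 56.8 / 2.5921 = 21.91 kg/m^2

21.91 kg/m^2


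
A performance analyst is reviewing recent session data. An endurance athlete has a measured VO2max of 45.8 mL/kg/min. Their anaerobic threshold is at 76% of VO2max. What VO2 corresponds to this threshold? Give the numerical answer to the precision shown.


Anaerobic threshold VO2 = VO2max * 76%
= 45.8 * 0.76
= 34.81 mL/kg/min

34.81 mL/kg/min


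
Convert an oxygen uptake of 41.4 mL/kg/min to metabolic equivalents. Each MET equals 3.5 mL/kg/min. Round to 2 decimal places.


One MET = 3.5 mL/kg/min
Number of METs = 41.4 / 3.5
= 11.83 METs

11.83 METs


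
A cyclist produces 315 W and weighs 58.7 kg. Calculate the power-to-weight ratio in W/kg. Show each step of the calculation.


P/W = power / mass
= 315 / 58.7
= 5.366 W/kg

5.366 W/kg


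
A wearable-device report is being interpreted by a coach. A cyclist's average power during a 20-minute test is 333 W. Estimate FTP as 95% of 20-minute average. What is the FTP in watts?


FTP = 20-min power * 0.95
= 333 * 0.95
= 316.35 W

316.35 W


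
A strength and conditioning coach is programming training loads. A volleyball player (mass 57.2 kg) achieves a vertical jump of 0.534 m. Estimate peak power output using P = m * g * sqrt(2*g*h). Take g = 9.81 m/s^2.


2 * g * h = 2 * 9.81 * 0.534 = 10.47708
sqrt(10.47708) = 3.236832 m/s
P = 57.2 * 9.81 * 3.236832 = 1816.29 W

1816.29 W


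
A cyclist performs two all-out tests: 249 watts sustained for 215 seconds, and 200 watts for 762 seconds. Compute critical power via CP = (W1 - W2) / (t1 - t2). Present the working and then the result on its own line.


W1 = P1 * t1 = 249 * 215 = 53535 J
W2 = P2 * t2 = 200 * 762 = 152400 J
CP = (53535 - 152400) / (215 - 762)
= 180.74 W

180.74 W


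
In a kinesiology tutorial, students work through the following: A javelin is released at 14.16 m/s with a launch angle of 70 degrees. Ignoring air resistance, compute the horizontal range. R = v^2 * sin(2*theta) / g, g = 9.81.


Launch speed squared = 200.5056
sin(2 * 70 deg) = 0.642788
Range = 200.5056 * 0.642788 / 9.81
= 13.138 m

13.138 m


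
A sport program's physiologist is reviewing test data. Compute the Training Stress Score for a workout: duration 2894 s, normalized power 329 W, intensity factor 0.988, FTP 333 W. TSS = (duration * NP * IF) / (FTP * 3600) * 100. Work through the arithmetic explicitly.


Product = 2894 * 329 * 0.988 = 940700.488
Base = 333 * 3600 = 1198800
TSS = 940700.488 / 1198800 * 100 = 78.47

78.47 TSS


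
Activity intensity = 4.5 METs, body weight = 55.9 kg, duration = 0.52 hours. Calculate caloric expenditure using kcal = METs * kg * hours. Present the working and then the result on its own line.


kcal = 4.5 * 55.9 * 0.52
= 251.55 * 0.52
= 130.81 kcal

130.81 kcal


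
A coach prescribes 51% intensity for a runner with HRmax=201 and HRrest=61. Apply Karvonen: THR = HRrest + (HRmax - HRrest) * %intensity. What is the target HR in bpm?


Heart rate reserve = 201 - 61 = 140
Intensity fraction = 51 / 100 = 0.51
THR = 61 + 140 * 0.51 = 132.4 bpm

132.4 bpm


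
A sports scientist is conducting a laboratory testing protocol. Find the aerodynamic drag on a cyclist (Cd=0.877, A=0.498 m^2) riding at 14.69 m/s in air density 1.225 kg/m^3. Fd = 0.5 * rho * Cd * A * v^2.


Fd = 0.5 * 1.225 * 0.877 * 0.498 * 14.69^2
= 0.5 * 1.225 * 0.877 * 0.498 * 215.7961
= 57.727 N

57.727 N


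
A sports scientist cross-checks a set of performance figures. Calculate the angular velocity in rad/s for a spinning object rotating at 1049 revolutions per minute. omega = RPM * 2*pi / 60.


omega = RPM * 2*pi / 60
= 1049 * 6.28318531 / 60
= 109.851 rad/s

109.851 rad/s


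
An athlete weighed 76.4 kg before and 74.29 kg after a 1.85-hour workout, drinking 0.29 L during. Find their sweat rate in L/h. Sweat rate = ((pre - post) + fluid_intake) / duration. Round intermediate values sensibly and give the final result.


Body mass change = 2.11 kg
Total sweat loss = 2.11 + 0.29 = 2.4 L
Rate = 2.4 / 1.85 = 1.297 L/h

1.297 L/h


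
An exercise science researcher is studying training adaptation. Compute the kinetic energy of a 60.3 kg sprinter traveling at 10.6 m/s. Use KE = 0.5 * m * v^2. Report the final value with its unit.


Velocity squared = 112.36
KE = 0.5 * 60.3 * 112.36 = 3387.65 J

3387.65 J


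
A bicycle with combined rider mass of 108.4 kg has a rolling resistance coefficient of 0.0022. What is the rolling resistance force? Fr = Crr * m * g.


Fr = 0.0022 * 108.4 * 9.81
= 0.23848 * 9.81
= 2.339 N

2.339 N


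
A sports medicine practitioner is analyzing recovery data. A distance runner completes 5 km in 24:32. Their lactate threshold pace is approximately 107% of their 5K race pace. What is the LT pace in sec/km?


Convert to seconds: 24 min 32 s = 1472 s
Pace per km = 1472 / 5 = 294.4 s/km
LT pace = 294.4 * 1.07 = 315.01 s/km

315.01 s/km


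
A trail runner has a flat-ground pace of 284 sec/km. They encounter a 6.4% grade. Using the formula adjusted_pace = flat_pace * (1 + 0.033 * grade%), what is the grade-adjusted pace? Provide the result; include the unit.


Grade factor = 1 + 0.033 * 6.4 = 1.2112
Adjusted = 284 * 1.2112 = 343.98 sec/km

343.98 s/km


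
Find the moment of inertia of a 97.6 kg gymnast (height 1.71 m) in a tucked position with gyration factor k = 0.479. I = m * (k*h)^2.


Radius of gyration = 0.479 * 1.71 = 0.81909 m
I = 97.6 * 0.81909^2
= 97.6 * 0.670908
= 65.481 kg*m^2

65.481 kg*m^2


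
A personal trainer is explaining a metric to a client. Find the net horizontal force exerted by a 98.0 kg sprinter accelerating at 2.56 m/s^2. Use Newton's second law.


Newton's second law: F = m * a
F = 98.0 * 2.56 = 250.88 N

250.88 N


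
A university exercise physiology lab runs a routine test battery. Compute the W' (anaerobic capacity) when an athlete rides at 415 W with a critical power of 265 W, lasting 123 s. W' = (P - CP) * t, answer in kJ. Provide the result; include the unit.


Above-CP power = 150 W
Duration = 123 s
W' = 150 * 123 = 18450 J
Convert: 18450 / 1000 = 18.45 kJ

18.45 kJ


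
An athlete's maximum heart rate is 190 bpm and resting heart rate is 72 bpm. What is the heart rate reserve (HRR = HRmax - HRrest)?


HRR = HRmax - HRrest
= 190 - 72
= 118 bpm

118 bpm


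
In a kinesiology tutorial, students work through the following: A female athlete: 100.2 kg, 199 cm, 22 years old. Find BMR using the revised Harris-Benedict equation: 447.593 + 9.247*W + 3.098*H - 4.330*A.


Intercept = 447.593
Weight contribution = 9.247 * 100.2 = 926.5494
Height contribution = 3.098 * 199 = 616.502
Age contribution = 4.33 * 22 = 95.26
BMR = 447.593 + 926.5494 + 616.502 - 95.26
= 1895.38 kcal/day

1895.38 kcal/day


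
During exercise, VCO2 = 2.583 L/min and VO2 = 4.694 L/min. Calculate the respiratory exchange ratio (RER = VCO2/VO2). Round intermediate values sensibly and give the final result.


RER = VCO2 / VO2
= 2.583 / 4.694
= 0.5503

0.5503


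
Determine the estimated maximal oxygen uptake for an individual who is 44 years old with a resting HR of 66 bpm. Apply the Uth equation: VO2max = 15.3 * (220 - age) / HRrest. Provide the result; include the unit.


HRmax = 220 - 44 = 176
VO2max = 15.3 * (176 / 66)
= 15.3 * 2.6667
= 40.8 mL/kg/min

40.8 mL/kg/min


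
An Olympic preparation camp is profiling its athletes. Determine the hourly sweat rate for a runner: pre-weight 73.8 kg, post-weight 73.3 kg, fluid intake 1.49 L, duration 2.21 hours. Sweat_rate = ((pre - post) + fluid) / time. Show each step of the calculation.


Mass lost = 73.8 - 73.3 = 0.5 kg
Add fluid consumed: 0.5 + 1.49 = 1.99 L total sweat
Sweat rate = 1.99 / 2.21 = 0.9 L/h

0.9 L/h


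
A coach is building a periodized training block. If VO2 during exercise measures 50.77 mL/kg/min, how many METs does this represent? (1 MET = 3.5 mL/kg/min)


METs = VO2 / 3.5 = 50.77 / 3.5 = 14.51

14.51 METs


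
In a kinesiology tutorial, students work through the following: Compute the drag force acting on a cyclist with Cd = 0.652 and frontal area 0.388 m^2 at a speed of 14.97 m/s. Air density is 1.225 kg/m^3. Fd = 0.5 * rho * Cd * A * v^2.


Step 1: v^2 = 224.1009
Step 2: Fd = 0.5 * 1.225 * 0.652 * 0.388 * 224.1009
= 34.724 N

34.724 N


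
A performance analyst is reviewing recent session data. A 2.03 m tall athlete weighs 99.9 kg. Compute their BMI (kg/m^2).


height^2 = 4.1209 m^2
BMI = 99.9 / 4.1209 = 24.24 kg/m^2

24.24 kg/m^2


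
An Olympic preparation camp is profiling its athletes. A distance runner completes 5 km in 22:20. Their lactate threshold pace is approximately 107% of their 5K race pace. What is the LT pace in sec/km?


Convert to seconds: 22 min 20 s = 1340 s
Pace per km = 1340 / 5 = 268.0 s/km
LT pace = 268.0 * 1.07 = 286.76 s/km

286.76 s/km


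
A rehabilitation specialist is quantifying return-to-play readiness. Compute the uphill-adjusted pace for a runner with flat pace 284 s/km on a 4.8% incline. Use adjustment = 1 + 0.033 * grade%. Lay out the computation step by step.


Adjustment factor = 1 + 0.033 * 4.8 = 1.1584
Grade-adjusted pace = 284 * 1.1584 = 328.99 s/km

328.99 s/km
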